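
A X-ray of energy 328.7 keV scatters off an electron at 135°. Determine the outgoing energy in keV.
156.6658 keV

First convert energy to wavelength:
λ = hc/E, with hc ≈ 1239.842 keV·pm (i.e. 1239.842 eV·nm)

For E = 328.7 keV = 328700 eV:
λ = 1239.842 keV·pm / 328.7 keV
λ = 3.7720 pm

Calculate the Compton shift:
Δλ = λ_C(1 - cos(135°)) = 2.4263 × 1.7071
Δλ = 4.1420 pm

Final wavelength:
λ' = 3.7720 + 4.1420 = 7.9139 pm

Final energy:
E' = hc/λ' = 1239.842 / 7.9139 = 156.6658 keV

(Intermediate values are shown rounded; full precision is carried through to the final answer.)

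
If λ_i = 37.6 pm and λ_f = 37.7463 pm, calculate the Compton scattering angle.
20.00°

First find the wavelength shift:
Δλ = λ' - λ = 37.7463 - 37.6 = 0.1463 pm

Using Δλ = λ_C(1 - cos θ), with λ_C = h/(m_e·c) ≈ 2.42631024 pm:
cos θ = 1 - Δλ/λ_C
cos θ = 1 - 0.1463/2.42631024
cos θ = 0.939703

θ = arccos(0.939703)
θ = 20.00°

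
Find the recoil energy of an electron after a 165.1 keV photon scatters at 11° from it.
0.9743 keV

By energy conservation: K_e = E_initial - E_final

First find the scattered photon energy:
Initial wavelength: λ = hc/E = 7.5096 pm
Compton shift: Δλ = λ_C(1 - cos(11°)) = 0.0446 pm
Final wavelength: λ' = 7.5096 + 0.0446 = 7.5542 pm
Final photon energy: E' = hc/λ' = 164.1257 keV

Electron kinetic energy:
K_e = E - E' = 165.1000 - 164.1257 = 0.9743 keV

(Intermediate values are shown rounded; full precision is carried through to the final answer.)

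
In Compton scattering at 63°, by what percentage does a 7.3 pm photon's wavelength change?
18.1478%

Calculate the Compton shift:
Δλ = λ_C(1 - cos(63°))
Δλ = 2.4263 × (1 - cos(63°))
Δλ = 2.4263 × 0.5460
Δλ = 1.3248 pm

Percentage change:
(Δλ/λ₀) × 100 = (1.3248/7.3) × 100
= 18.1478%

(Intermediate values are shown rounded; full precision is carried through to the final answer.)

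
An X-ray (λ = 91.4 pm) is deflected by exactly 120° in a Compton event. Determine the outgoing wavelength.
95.0395 pm

Using the Compton formula: λ' = λ + λ_C(1 − cos θ)

For θ = 120°, cos θ = -1/2 (exact) = -0.5000, so:
1 − cos 120° = 1 − (-1/2) = 1.5000

Δλ = λ_C × 1.5000 = 2.4263 × 1.5000 = 3.6395 pm

λ' = 91.4 + 3.6395 = 95.0395 pm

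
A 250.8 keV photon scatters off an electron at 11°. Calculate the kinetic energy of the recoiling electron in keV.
2.2414 keV

By energy conservation: K_e = E_initial - E_final

First find the scattered photon energy:
Initial wavelength: λ = hc/E = 4.9435 pm
Compton shift: Δλ = λ_C(1 - cos(11°)) = 0.0446 pm
Final wavelength: λ' = 4.9435 + 0.0446 = 4.9881 pm
Final photon energy: E' = hc/λ' = 248.5586 keV

Electron kinetic energy:
K_e = E - E' = 250.8000 - 248.5586 = 2.2414 keV

(Intermediate values are shown rounded; full precision is carried through to the final answer.)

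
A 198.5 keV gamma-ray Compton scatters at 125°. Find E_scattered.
123.1953 keV

First convert energy to wavelength:
λ = hc/E, with hc ≈ 1239.842 keV·pm (i.e. 1239.842 eV·nm)

For E = 198.5 keV = 198500 eV:
λ = 1239.842 keV·pm / 198.5 keV
λ = 6.2461 pm

Calculate the Compton shift:
Δλ = λ_C(1 - cos(125°)) = 2.4263 × 1.5736
Δλ = 3.8180 pm

Final wavelength:
λ' = 6.2461 + 3.8180 = 10.0640 pm

Final energy:
E' = hc/λ' = 1239.842 / 10.0640 = 123.1953 keV

(Intermediate values are shown rounded; full precision is carried through to the final answer.)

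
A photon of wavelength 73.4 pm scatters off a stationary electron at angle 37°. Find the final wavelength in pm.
73.8886 pm

Using the Compton scattering formula:
λ' = λ + Δλ = λ + λ_C(1 - cos θ)

Given:
- Initial wavelength λ = 73.4 pm
- Scattering angle θ = 37°
- Compton wavelength λ_C ≈ 2.4263 pm

Calculate the shift:
Δλ = 2.4263 × (1 - cos(37°))
Δλ = 2.4263 × 0.2014
Δλ = 0.4886 pm

Final wavelength:
λ' = 73.4 + 0.4886 = 73.8886 pm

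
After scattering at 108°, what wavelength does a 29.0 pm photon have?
32.1761 pm

Using the Compton scattering formula:
λ' = λ + Δλ = λ + λ_C(1 - cos θ)

Given:
- Initial wavelength λ = 29.0 pm
- Scattering angle θ = 108°
- Compton wavelength λ_C ≈ 2.4263 pm

Calculate the shift:
Δλ = 2.4263 × (1 - cos(108°))
Δλ = 2.4263 × 1.3090
Δλ = 3.1761 pm

Final wavelength:
λ' = 29.0 + 3.1761 = 32.1761 pm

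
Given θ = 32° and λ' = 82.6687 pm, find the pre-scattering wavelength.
82.3000 pm

From λ' = λ + Δλ, we have λ = λ' - Δλ

First calculate the Compton shift:
Δλ = λ_C(1 - cos θ)
Δλ = 2.4263 × (1 - cos(32°))
Δλ = 2.4263 × 0.1520
Δλ = 0.3687 pm

Initial wavelength:
λ = λ' - Δλ
λ = 82.6687 - 0.3687
λ = 82.3000 pm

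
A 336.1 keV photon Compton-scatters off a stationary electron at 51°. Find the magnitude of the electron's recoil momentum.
1.4307e-22 kg·m/s

The electron is initially at rest, so by conservation of momentum:
p⃗_e = p⃗₀ − p⃗'  (incident photon momentum minus scattered photon momentum)

Photon momentum magnitudes (p = h/λ = E/c):
λ₀ = hc/E₀ = 3.6889 pm → p₀ = h/λ₀ = 1.7962e-22 kg·m/s
Δλ = λ_C(1 − cos 51°) = 0.8994 pm
λ' = 4.5883 pm → p' = h/λ' = 1.4441e-22 kg·m/s

The scattered photon makes angle θ = 51° with the incident direction, so by the law of cosines:
|p⃗_e|² = p₀² + p'² − 2p₀p'cos θ
|p⃗_e|² = (1.7962e-22)² + (1.4441e-22)² − 2·1.7962e-22·1.4441e-22·cos(51°)
|p⃗_e| = 1.4307e-22 kg·m/s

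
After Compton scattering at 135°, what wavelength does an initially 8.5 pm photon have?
12.6420 pm

Using the Compton formula: λ' = λ + λ_C(1 − cos θ)

For θ = 135°, cos θ = -√2/2 (exact) ≈ -0.7071, so:
1 − cos 135° = 1 − (-√2/2) ≈ 1.7071

Δλ = λ_C × 1.7071 = 2.4263 × 1.7071 = 4.1420 pm

λ' = 8.5 + 4.1420 = 12.6420 pm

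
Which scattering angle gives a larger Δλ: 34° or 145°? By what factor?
145° produces the larger shift by a factor of 10.641

Calculate both shifts using Δλ = λ_C(1 - cos θ):

For θ₁ = 34°:
Δλ₁ = 2.4263 × (1 - cos(34°))
Δλ₁ = 2.4263 × 0.1710
Δλ₁ = 0.4148 pm

For θ₂ = 145°:
Δλ₂ = 2.4263 × (1 - cos(145°))
Δλ₂ = 2.4263 × 1.8192
Δλ₂ = 4.4138 pm

The 145° angle produces the larger shift.
Ratio: 4.4138/0.4148 = 10.641

(Intermediate values are shown rounded; full precision is carried through to the final answer.)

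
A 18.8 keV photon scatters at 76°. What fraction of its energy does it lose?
0.0271 (or 2.71%)

Calculate initial and final photon energies:

Initial: E₀ = 18.8 keV → λ₀ = 65.9490 pm
Compton shift: Δλ = 1.8393 pm
Final wavelength: λ' = 67.7884 pm
Final energy: E' = 18.2899 keV

Fractional energy loss:
(E₀ - E')/E₀ = (18.8000 - 18.2899)/18.8000
= 0.5101/18.8000
= 0.0271
= 2.71%

(Intermediate values are shown rounded; full precision is carried through to the final answer.)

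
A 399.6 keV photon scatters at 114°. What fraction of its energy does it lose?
0.5238 (or 52.38%)

Calculate initial and final photon energies:

Initial: E₀ = 399.6 keV → λ₀ = 3.1027 pm
Compton shift: Δλ = 3.4132 pm
Final wavelength: λ' = 6.5159 pm
Final energy: E' = 190.2798 keV

Fractional energy loss:
(E₀ - E')/E₀ = (399.6000 - 190.2798)/399.6000
= 209.3202/399.6000
= 0.5238
= 52.38%

(Intermediate values are shown rounded; full precision is carried through to the final answer.)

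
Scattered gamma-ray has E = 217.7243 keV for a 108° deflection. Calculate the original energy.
492.2999 keV

Convert final energy to wavelength (hc ≈ 1239.842 keV·pm):
λ' = hc/E' = 1239.842 / 217.7243 = 5.6946 pm

Calculate the Compton shift:
Δλ = λ_C(1 - cos(108°))
Δλ = 2.4263 × (1 - cos(108°))
Δλ = 3.1761 pm

Initial wavelength:
λ = λ' - Δλ = 5.6946 - 3.1761 = 2.5185 pm

Initial energy:
E = hc/λ = 1239.842 / 2.5185 = 492.2999 keV

(Intermediate values are shown rounded; full precision is carried through to the final answer.)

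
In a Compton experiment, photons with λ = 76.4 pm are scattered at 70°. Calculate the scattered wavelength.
77.9965 pm

Using the Compton scattering formula:
λ' = λ + Δλ = λ + λ_C(1 - cos θ)

Given:
- Initial wavelength λ = 76.4 pm
- Scattering angle θ = 70°
- Compton wavelength λ_C ≈ 2.4263 pm

Calculate the shift:
Δλ = 2.4263 × (1 - cos(70°))
Δλ = 2.4263 × 0.6580
Δλ = 1.5965 pm

Final wavelength:
λ' = 76.4 + 1.5965 = 77.9965 pm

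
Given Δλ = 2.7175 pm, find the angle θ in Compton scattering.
96.89°

From the Compton formula Δλ = λ_C(1 - cos θ), we can solve for θ:

cos θ = 1 - Δλ/λ_C

Given:
- Δλ = 2.7175 pm
- λ_C = h/(m_e·c) ≈ 2.42631024 pm

cos θ = 1 - 2.7175/2.42631024
cos θ = 1 - 1.120013
cos θ = -0.120013

θ = arccos(-0.120013)
θ = 96.89°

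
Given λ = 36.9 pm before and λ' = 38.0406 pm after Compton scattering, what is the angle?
58.00°

First find the wavelength shift:
Δλ = λ' - λ = 38.0406 - 36.9 = 1.1406 pm

Using Δλ = λ_C(1 - cos θ), with λ_C = h/(m_e·c) ≈ 2.42631024 pm:
cos θ = 1 - Δλ/λ_C
cos θ = 1 - 1.1406/2.42631024
cos θ = 0.529903

θ = arccos(0.529903)
θ = 58.00°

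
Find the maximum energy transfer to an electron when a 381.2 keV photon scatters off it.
228.2292 keV

Maximum energy transfer occurs at θ = 180° (backscattering).

Initial photon: E₀ = 381.2 keV → λ₀ = 3.2525 pm

Maximum Compton shift (at 180°):
Δλ_max = 2λ_C = 2 × 2.4263 = 4.8526 pm

Final wavelength:
λ' = 3.2525 + 4.8526 = 8.1051 pm

Minimum photon energy (maximum energy to electron):
E'_min = hc/λ' = 152.9708 keV

Maximum electron kinetic energy:
K_max = E₀ - E'_min = 381.2000 - 152.9708 = 228.2292 keV

(Intermediate values are shown rounded; full precision is carried through to the final answer.)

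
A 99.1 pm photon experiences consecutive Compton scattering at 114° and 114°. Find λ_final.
105.9264 pm

Apply Compton shift twice:

First scattering at θ₁ = 114°:
Δλ₁ = λ_C(1 - cos(114°))
Δλ₁ = 2.4263 × 1.4067
Δλ₁ = 3.4132 pm

After first scattering:
λ₁ = 99.1 + 3.4132 = 102.5132 pm

Second scattering at θ₂ = 114°:
Δλ₂ = λ_C(1 - cos(114°))
Δλ₂ = 2.4263 × 1.4067
Δλ₂ = 3.4132 pm

Final wavelength:
λ₂ = 102.5132 + 3.4132 = 105.9264 pm

Total shift: Δλ_total = 3.4132 + 3.4132 = 6.8264 pm

(Intermediate values are shown rounded; full precision is carried through to the final answer.)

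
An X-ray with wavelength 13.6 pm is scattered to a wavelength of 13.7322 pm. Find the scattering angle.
19.00°

First find the wavelength shift:
Δλ = λ' - λ = 13.7322 - 13.6 = 0.1322 pm

Using Δλ = λ_C(1 - cos θ), with λ_C = h/(m_e·c) ≈ 2.42631024 pm:
cos θ = 1 - Δλ/λ_C
cos θ = 1 - 0.1322/2.42631024
cos θ = 0.945514

θ = arccos(0.945514)
θ = 19.00°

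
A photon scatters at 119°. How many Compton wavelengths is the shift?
1.4848 λ_C

The Compton shift formula is:
Δλ = λ_C(1 - cos θ)

Dividing both sides by λ_C:
Δλ/λ_C = 1 - cos θ

For θ = 119°:
Δλ/λ_C = 1 - cos(119°)
Δλ/λ_C = 1 - -0.4848
Δλ/λ_C = 1.4848

This means the shift is 1.4848 × λ_C = 3.6026 pm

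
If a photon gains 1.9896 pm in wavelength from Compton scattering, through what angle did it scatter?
79.63°

From the Compton formula Δλ = λ_C(1 - cos θ), we can solve for θ:

cos θ = 1 - Δλ/λ_C

Given:
- Δλ = 1.9896 pm
- λ_C = h/(m_e·c) ≈ 2.42631024 pm

cos θ = 1 - 1.9896/2.42631024
cos θ = 1 - 0.820011
cos θ = 0.179989

θ = arccos(0.179989)
θ = 79.63°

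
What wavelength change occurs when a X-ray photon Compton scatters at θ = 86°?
2.2571 pm

Using the Compton scattering formula:
Δλ = λ_C(1 - cos θ)

where λ_C = h/(m_e·c) ≈ 2.4263 pm is the Compton wavelength of an electron.

For θ = 86°:
cos(86°) = 0.0698
1 - cos(86°) = 0.9302

Δλ = 2.4263 × 0.9302
Δλ = 2.2571 pm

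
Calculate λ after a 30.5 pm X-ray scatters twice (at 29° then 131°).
34.8223 pm

Apply Compton shift twice:

First scattering at θ₁ = 29°:
Δλ₁ = λ_C(1 - cos(29°))
Δλ₁ = 2.4263 × 0.1254
Δλ₁ = 0.3042 pm

After first scattering:
λ₁ = 30.5 + 0.3042 = 30.8042 pm

Second scattering at θ₂ = 131°:
Δλ₂ = λ_C(1 - cos(131°))
Δλ₂ = 2.4263 × 1.6561
Δλ₂ = 4.0181 pm

Final wavelength:
λ₂ = 30.8042 + 4.0181 = 34.8223 pm

Total shift: Δλ_total = 0.3042 + 4.0181 = 4.3223 pm

(Intermediate values are shown rounded; full precision is carried through to the final answer.)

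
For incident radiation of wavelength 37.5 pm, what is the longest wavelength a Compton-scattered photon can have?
42.3526 pm (at θ = 180°)

The Compton shift is Δλ = λ_C(1 − cos θ).

Since cos θ ranges from −1 to 1, the factor (1 − cos θ) ranges from 0 to 2; the maximum shift occurs at θ = 180° (backscattering):
Δλ_max = 2λ_C = 2 × 2.4263 pm = 4.8526 pm

Maximum scattered wavelength:
λ'_max = λ₀ + Δλ_max = 37.5 + 4.8526 = 42.3526 pm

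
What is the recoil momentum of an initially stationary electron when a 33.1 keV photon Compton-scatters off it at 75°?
2.1054e-23 kg·m/s

The electron is initially at rest, so by conservation of momentum:
p⃗_e = p⃗₀ − p⃗'  (incident photon momentum minus scattered photon momentum)

Photon momentum magnitudes (p = h/λ = E/c):
λ₀ = hc/E₀ = 37.4575 pm → p₀ = h/λ₀ = 1.7690e-23 kg·m/s
Δλ = λ_C(1 − cos 75°) = 1.7983 pm
λ' = 39.2558 pm → p' = h/λ' = 1.6879e-23 kg·m/s

The scattered photon makes angle θ = 75° with the incident direction, so by the law of cosines:
|p⃗_e|² = p₀² + p'² − 2p₀p'cos θ
|p⃗_e|² = (1.7690e-23)² + (1.6879e-23)² − 2·1.7690e-23·1.6879e-23·cos(75°)
|p⃗_e| = 2.1054e-23 kg·m/s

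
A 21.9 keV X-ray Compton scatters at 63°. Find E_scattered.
21.3992 keV

First convert energy to wavelength:
λ = hc/E, with hc ≈ 1239.842 keV·pm (i.e. 1239.842 eV·nm)

For E = 21.9 keV = 21900 eV:
λ = 1239.842 keV·pm / 21.9 keV
λ = 56.6138 pm

Calculate the Compton shift:
Δλ = λ_C(1 - cos(63°)) = 2.4263 × 0.5460
Δλ = 1.3248 pm

Final wavelength:
λ' = 56.6138 + 1.3248 = 57.9386 pm

Final energy:
E' = hc/λ' = 1239.842 / 57.9386 = 21.3992 keV

(Intermediate values are shown rounded; full precision is carried through to the final answer.)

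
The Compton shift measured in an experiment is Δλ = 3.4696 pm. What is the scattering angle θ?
115.47°

From the Compton formula Δλ = λ_C(1 - cos θ), we can solve for θ:

cos θ = 1 - Δλ/λ_C

Given:
- Δλ = 3.4696 pm
- λ_C = h/(m_e·c) ≈ 2.42631024 pm

cos θ = 1 - 3.4696/2.42631024
cos θ = 1 - 1.429990
cos θ = -0.429990

θ = arccos(-0.429990)
θ = 115.47°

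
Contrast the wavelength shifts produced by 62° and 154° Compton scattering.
154° produces the larger shift by a factor of 3.579

Calculate both shifts using Δλ = λ_C(1 - cos θ):

For θ₁ = 62°:
Δλ₁ = 2.4263 × (1 - cos(62°))
Δλ₁ = 2.4263 × 0.5305
Δλ₁ = 1.2872 pm

For θ₂ = 154°:
Δλ₂ = 2.4263 × (1 - cos(154°))
Δλ₂ = 2.4263 × 1.8988
Δλ₂ = 4.6071 pm

The 154° angle produces the larger shift.
Ratio: 4.6071/1.2872 = 3.579

(Intermediate values are shown rounded; full precision is carried through to the final answer.)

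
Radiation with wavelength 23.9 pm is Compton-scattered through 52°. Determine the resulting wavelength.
24.8325 pm

Using the Compton scattering formula:
λ' = λ + Δλ = λ + λ_C(1 - cos θ)

Given:
- Initial wavelength λ = 23.9 pm
- Scattering angle θ = 52°
- Compton wavelength λ_C ≈ 2.4263 pm

Calculate the shift:
Δλ = 2.4263 × (1 - cos(52°))
Δλ = 2.4263 × 0.3843
Δλ = 0.9325 pm

Final wavelength:
λ' = 23.9 + 0.9325 = 24.8325 pm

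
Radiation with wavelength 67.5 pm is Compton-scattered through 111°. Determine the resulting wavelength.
70.7958 pm

Using the Compton scattering formula:
λ' = λ + Δλ = λ + λ_C(1 - cos θ)

Given:
- Initial wavelength λ = 67.5 pm
- Scattering angle θ = 111°
- Compton wavelength λ_C ≈ 2.4263 pm

Calculate the shift:
Δλ = 2.4263 × (1 - cos(111°))
Δλ = 2.4263 × 1.3584
Δλ = 3.2958 pm

Final wavelength:
λ' = 67.5 + 3.2958 = 70.7958 pm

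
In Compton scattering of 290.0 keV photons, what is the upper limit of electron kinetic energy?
154.1706 keV

Maximum energy transfer occurs at θ = 180° (backscattering).

Initial photon: E₀ = 290.0 keV → λ₀ = 4.2753 pm

Maximum Compton shift (at 180°):
Δλ_max = 2λ_C = 2 × 2.4263 = 4.8526 pm

Final wavelength:
λ' = 4.2753 + 4.8526 = 9.1279 pm

Minimum photon energy (maximum energy to electron):
E'_min = hc/λ' = 135.8294 keV

Maximum electron kinetic energy:
K_max = E₀ - E'_min = 290.0000 - 135.8294 = 154.1706 keV

(Intermediate values are shown rounded; full precision is carried through to the final answer.)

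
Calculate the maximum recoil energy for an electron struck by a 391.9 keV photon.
237.2347 keV

Maximum energy transfer occurs at θ = 180° (backscattering).

Initial photon: E₀ = 391.9 keV → λ₀ = 3.1637 pm

Maximum Compton shift (at 180°):
Δλ_max = 2λ_C = 2 × 2.4263 = 4.8526 pm

Final wavelength:
λ' = 3.1637 + 4.8526 = 8.0163 pm

Minimum photon energy (maximum energy to electron):
E'_min = hc/λ' = 154.6653 keV

Maximum electron kinetic energy:
K_max = E₀ - E'_min = 391.9000 - 154.6653 = 237.2347 keV

(Intermediate values are shown rounded; full precision is carried through to the final answer.)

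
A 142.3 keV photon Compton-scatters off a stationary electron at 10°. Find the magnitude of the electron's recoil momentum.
1.3232e-23 kg·m/s

The electron is initially at rest, so by conservation of momentum:
p⃗_e = p⃗₀ − p⃗'  (incident photon momentum minus scattered photon momentum)

Photon momentum magnitudes (p = h/λ = E/c):
λ₀ = hc/E₀ = 8.7129 pm → p₀ = h/λ₀ = 7.6049e-23 kg·m/s
Δλ = λ_C(1 − cos 10°) = 0.0369 pm
λ' = 8.7497 pm → p' = h/λ' = 7.5729e-23 kg·m/s

The scattered photon makes angle θ = 10° with the incident direction, so by the law of cosines:
|p⃗_e|² = p₀² + p'² − 2p₀p'cos θ
|p⃗_e|² = (7.6049e-23)² + (7.5729e-23)² − 2·7.6049e-23·7.5729e-23·cos(10°)
|p⃗_e| = 1.3232e-23 kg·m/s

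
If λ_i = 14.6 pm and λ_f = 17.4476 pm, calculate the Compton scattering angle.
100.00°

First find the wavelength shift:
Δλ = λ' - λ = 17.4476 - 14.6 = 2.8476 pm

Using Δλ = λ_C(1 - cos θ), with λ_C = h/(m_e·c) ≈ 2.42631024 pm:
cos θ = 1 - Δλ/λ_C
cos θ = 1 - 2.8476/2.42631024
cos θ = -0.173634

θ = arccos(-0.173634)
θ = 100.00°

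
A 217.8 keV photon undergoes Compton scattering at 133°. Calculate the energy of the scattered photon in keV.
126.8560 keV

First convert energy to wavelength:
λ = hc/E, with hc ≈ 1239.842 keV·pm (i.e. 1239.842 eV·nm)

For E = 217.8 keV = 217800 eV:
λ = 1239.842 keV·pm / 217.8 keV
λ = 5.6926 pm

Calculate the Compton shift:
Δλ = λ_C(1 - cos(133°)) = 2.4263 × 1.6820
Δλ = 4.0810 pm

Final wavelength:
λ' = 5.6926 + 4.0810 = 9.7736 pm

Final energy:
E' = hc/λ' = 1239.842 / 9.7736 = 126.8560 keV

(Intermediate values are shown rounded; full precision is carried through to the final answer.)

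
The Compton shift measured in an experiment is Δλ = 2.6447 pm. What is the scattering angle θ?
95.16°

From the Compton formula Δλ = λ_C(1 - cos θ), we can solve for θ:

cos θ = 1 - Δλ/λ_C

Given:
- Δλ = 2.6447 pm
- λ_C = h/(m_e·c) ≈ 2.42631024 pm

cos θ = 1 - 2.6447/2.42631024
cos θ = 1 - 1.090009
cos θ = -0.090009

θ = arccos(-0.090009)
θ = 95.16°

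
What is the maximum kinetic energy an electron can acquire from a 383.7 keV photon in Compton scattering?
230.3282 keV

Maximum energy transfer occurs at θ = 180° (backscattering).

Initial photon: E₀ = 383.7 keV → λ₀ = 3.2313 pm

Maximum Compton shift (at 180°):
Δλ_max = 2λ_C = 2 × 2.4263 = 4.8526 pm

Final wavelength:
λ' = 3.2313 + 4.8526 = 8.0839 pm

Minimum photon energy (maximum energy to electron):
E'_min = hc/λ' = 153.3718 keV

Maximum electron kinetic energy:
K_max = E₀ - E'_min = 383.7000 - 153.3718 = 230.3282 keV

(Intermediate values are shown rounded; full precision is carried through to the final answer.)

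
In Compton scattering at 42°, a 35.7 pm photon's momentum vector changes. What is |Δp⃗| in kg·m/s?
1.3192e-23 kg·m/s

Photon momentum magnitude is p = h/λ.

Initial momentum:
p₀ = h/λ = 6.6261e-34/3.5700e-11 = 1.8560e-23 kg·m/s

After scattering:
λ' = λ + Δλ = 35.7 + 0.6232 = 36.3232 pm
p' = h/λ' = 6.6261e-34/3.6323e-11 = 1.8242e-23 kg·m/s

Momentum is a vector; the scattered photon's direction makes angle θ = 42° with the incident direction. The magnitude of the vector change Δp⃗ = p⃗₀ − p⃗' is found from the law of cosines:
|Δp⃗|² = p₀² + p'² − 2p₀p'cos θ
|Δp⃗|² = (1.8560e-23)² + (1.8242e-23)² − 2·1.8560e-23·1.8242e-23·cos(42°)
|Δp⃗| = 1.3192e-23 kg·m/s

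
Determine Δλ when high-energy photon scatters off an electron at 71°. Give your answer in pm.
1.6364 pm

Using the Compton scattering formula:
Δλ = λ_C(1 - cos θ)

where λ_C = h/(m_e·c) ≈ 2.4263 pm is the Compton wavelength of an electron.

For θ = 71°:
cos(71°) = 0.3256
1 - cos(71°) = 0.6744

Δλ = 2.4263 × 0.6744
Δλ = 1.6364 pm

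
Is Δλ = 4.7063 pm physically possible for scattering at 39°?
No, inconsistent

Calculate the expected shift for θ = 39°:

Δλ_expected = λ_C(1 - cos(39°))
Δλ_expected = 2.4263 × (1 - cos(39°))
Δλ_expected = 2.4263 × 0.2229
Δλ_expected = 0.5407 pm

Given shift: 4.7063 pm
Expected shift: 0.5407 pm
Difference: 4.1656 pm

The values do not match. The given shift corresponds to θ ≈ 160.0°, not 39°.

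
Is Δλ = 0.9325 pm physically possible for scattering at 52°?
Yes, consistent

Calculate the expected shift for θ = 52°:

Δλ_expected = λ_C(1 - cos(52°))
Δλ_expected = 2.4263 × (1 - cos(52°))
Δλ_expected = 2.4263 × 0.3843
Δλ_expected = 0.9325 pm

Given shift: 0.9325 pm
Expected shift: 0.9325 pm
Difference: 0.0000 pm

The values match. This is consistent with Compton scattering at the stated angle.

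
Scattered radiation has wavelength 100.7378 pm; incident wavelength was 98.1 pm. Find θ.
95.00°

First find the wavelength shift:
Δλ = λ' - λ = 100.7378 - 98.1 = 2.6378 pm

Using Δλ = λ_C(1 - cos θ), with λ_C = h/(m_e·c) ≈ 2.42631024 pm:
cos θ = 1 - Δλ/λ_C
cos θ = 1 - 2.6378/2.42631024
cos θ = -0.087165

θ = arccos(-0.087165)
θ = 95.00°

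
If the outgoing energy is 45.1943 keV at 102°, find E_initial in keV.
50.6000 keV

Convert final energy to wavelength (hc ≈ 1239.842 keV·pm):
λ' = hc/E' = 1239.842 / 45.1943 = 27.4336 pm

Calculate the Compton shift:
Δλ = λ_C(1 - cos(102°))
Δλ = 2.4263 × (1 - cos(102°))
Δλ = 2.9308 pm

Initial wavelength:
λ = λ' - Δλ = 27.4336 - 2.9308 = 24.5028 pm

Initial energy:
E = hc/λ = 1239.842 / 24.5028 = 50.6000 keV

(Intermediate values are shown rounded; full precision is carried through to the final answer.)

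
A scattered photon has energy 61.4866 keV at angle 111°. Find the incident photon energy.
73.5000 keV

Convert final energy to wavelength (hc ≈ 1239.842 keV·pm):
λ' = hc/E' = 1239.842 / 61.4866 = 20.1644 pm

Calculate the Compton shift:
Δλ = λ_C(1 - cos(111°))
Δλ = 2.4263 × (1 - cos(111°))
Δλ = 3.2958 pm

Initial wavelength:
λ = λ' - Δλ = 20.1644 - 3.2958 = 16.8686 pm

Initial energy:
E = hc/λ = 1239.842 / 16.8686 = 73.5000 keV

(Intermediate values are shown rounded; full precision is carried through to the final answer.)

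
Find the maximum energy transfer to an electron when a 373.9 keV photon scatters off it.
222.1184 keV

Maximum energy transfer occurs at θ = 180° (backscattering).

Initial photon: E₀ = 373.9 keV → λ₀ = 3.3160 pm

Maximum Compton shift (at 180°):
Δλ_max = 2λ_C = 2 × 2.4263 = 4.8526 pm

Final wavelength:
λ' = 3.3160 + 4.8526 = 8.1686 pm

Minimum photon energy (maximum energy to electron):
E'_min = hc/λ' = 151.7816 keV

Maximum electron kinetic energy:
K_max = E₀ - E'_min = 373.9000 - 151.7816 = 222.1184 keV

(Intermediate values are shown rounded; full precision is carried through to the final answer.)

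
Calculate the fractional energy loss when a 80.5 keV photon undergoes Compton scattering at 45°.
0.0441 (or 4.41%)

Calculate initial and final photon energies:

Initial: E₀ = 80.5 keV → λ₀ = 15.4018 pm
Compton shift: Δλ = 0.7106 pm
Final wavelength: λ' = 16.1124 pm
Final energy: E' = 76.9495 keV

Fractional energy loss:
(E₀ - E')/E₀ = (80.5000 - 76.9495)/80.5000
= 3.5505/80.5000
= 0.0441
= 4.41%

(Intermediate values are shown rounded; full precision is carried through to the final answer.)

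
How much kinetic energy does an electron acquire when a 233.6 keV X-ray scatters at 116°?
92.6685 keV

By energy conservation: K_e = E_initial - E_final

First find the scattered photon energy:
Initial wavelength: λ = hc/E = 5.3075 pm
Compton shift: Δλ = λ_C(1 - cos(116°)) = 3.4899 pm
Final wavelength: λ' = 5.3075 + 3.4899 = 8.7975 pm
Final photon energy: E' = hc/λ' = 140.9315 keV

Electron kinetic energy:
K_e = E - E' = 233.6000 - 140.9315 = 92.6685 keV

(Intermediate values are shown rounded; full precision is carried through to the final answer.)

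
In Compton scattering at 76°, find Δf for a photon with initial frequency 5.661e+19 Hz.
1.459e+19 Hz (decrease)

Convert frequency to wavelength (c = 299792458 m/s):
λ₀ = c/f₀ = 299792458/5.661e+19 = 5.2957509e-12 m = 5.2958 pm

Calculate Compton shift:
Δλ = λ_C(1 - cos(76°)) = 1.8393 pm

Final wavelength:
λ' = λ₀ + Δλ = 5.2958 + 1.8393 = 7.1351 pm

Final frequency:
f' = c/λ' = 299792458/7.1350836e-12 = 4.2016671e+19 Hz

Frequency shift (decrease):
Δf = f₀ - f' = 5.661e+19 - 4.2016671e+19 = 1.459e+19 Hz

(Intermediate values are shown rounded; full precision is carried through to the final answer.)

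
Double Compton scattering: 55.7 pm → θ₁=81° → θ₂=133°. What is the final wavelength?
61.8278 pm

Apply Compton shift twice:

First scattering at θ₁ = 81°:
Δλ₁ = λ_C(1 - cos(81°))
Δλ₁ = 2.4263 × 0.8436
Δλ₁ = 2.0468 pm

After first scattering:
λ₁ = 55.7 + 2.0468 = 57.7468 pm

Second scattering at θ₂ = 133°:
Δλ₂ = λ_C(1 - cos(133°))
Δλ₂ = 2.4263 × 1.6820
Δλ₂ = 4.0810 pm

Final wavelength:
λ₂ = 57.7468 + 4.0810 = 61.8278 pm

Total shift: Δλ_total = 2.0468 + 4.0810 = 6.1278 pm

(Intermediate values are shown rounded; full precision is carried through to the final answer.)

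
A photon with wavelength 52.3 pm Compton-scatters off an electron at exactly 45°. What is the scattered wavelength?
53.0106 pm

Using the Compton formula: λ' = λ + λ_C(1 − cos θ)

For θ = 45°, cos θ = √2/2 (exact) ≈ 0.7071, so:
1 − cos 45° = 1 − (√2/2) ≈ 0.2929

Δλ = λ_C × 0.2929 = 2.4263 × 0.2929 = 0.7106 pm

λ' = 52.3 + 0.7106 = 53.0106 pm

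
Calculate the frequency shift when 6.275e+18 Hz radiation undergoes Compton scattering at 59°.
1.508e+17 Hz (decrease)

Convert frequency to wavelength (c = 299792458 m/s):
λ₀ = c/f₀ = 299792458/6.275e+18 = 4.7775691e-11 m = 47.7757 pm

Calculate Compton shift:
Δλ = λ_C(1 - cos(59°)) = 1.1767 pm

Final wavelength:
λ' = λ₀ + Δλ = 47.7757 + 1.1767 = 48.9524 pm

Final frequency:
f' = c/λ' = 299792458/4.8952359e-11 = 6.1241678e+18 Hz

Frequency shift (decrease):
Δf = f₀ - f' = 6.275e+18 - 6.1241678e+18 = 1.508e+17 Hz

(Intermediate values are shown rounded; full precision is carried through to the final answer.)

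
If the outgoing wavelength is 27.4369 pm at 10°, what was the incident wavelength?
27.4000 pm

From λ' = λ + Δλ, we have λ = λ' - Δλ

First calculate the Compton shift:
Δλ = λ_C(1 - cos θ)
Δλ = 2.4263 × (1 - cos(10°))
Δλ = 2.4263 × 0.0152
Δλ = 0.0369 pm

Initial wavelength:
λ = λ' - Δλ
λ = 27.4369 - 0.0369
λ = 27.4000 pm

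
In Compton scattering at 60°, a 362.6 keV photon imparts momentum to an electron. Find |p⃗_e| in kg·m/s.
1.7405e-22 kg·m/s

The electron is initially at rest, so by conservation of momentum:
p⃗_e = p⃗₀ − p⃗'  (incident photon momentum minus scattered photon momentum)

Photon momentum magnitudes (p = h/λ = E/c):
λ₀ = hc/E₀ = 3.4193 pm → p₀ = h/λ₀ = 1.9378e-22 kg·m/s
Δλ = λ_C(1 − cos 60°) = 1.2132 pm
λ' = 4.6325 pm → p' = h/λ' = 1.4304e-22 kg·m/s

The scattered photon makes angle θ = 60° with the incident direction, so by the law of cosines:
|p⃗_e|² = p₀² + p'² − 2p₀p'cos θ
|p⃗_e|² = (1.9378e-22)² + (1.4304e-22)² − 2·1.9378e-22·1.4304e-22·cos(60°)
|p⃗_e| = 1.7405e-22 kg·m/s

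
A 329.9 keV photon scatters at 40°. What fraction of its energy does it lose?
0.1312 (or 13.12%)

Calculate initial and final photon energies:

Initial: E₀ = 329.9 keV → λ₀ = 3.7582 pm
Compton shift: Δλ = 0.5676 pm
Final wavelength: λ' = 4.3259 pm
Final energy: E' = 286.6100 keV

Fractional energy loss:
(E₀ - E')/E₀ = (329.9000 - 286.6100)/329.9000
= 43.2900/329.9000
= 0.1312
= 13.12%

(Intermediate values are shown rounded; full precision is carried through to the final answer.)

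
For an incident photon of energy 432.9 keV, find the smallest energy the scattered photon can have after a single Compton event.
160.6708 keV (at θ = 180°)

The scattered photon has minimum energy when its wavelength is maximum, i.e., when the Compton shift Δλ = λ_C(1 − cos θ) is maximum. This occurs at θ = 180° (backscattering), giving Δλ_max = 2λ_C = 4.8526 pm.

Initial wavelength: λ₀ = hc/E₀ = 2.8640 pm
Maximum final wavelength: λ'_max = λ₀ + 2λ_C = 2.8640 + 4.8526 = 7.7167 pm
Minimum final energy: E'_min = hc/λ'_max = 160.6708 keV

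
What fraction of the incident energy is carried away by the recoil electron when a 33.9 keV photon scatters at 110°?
0.0818 (or 8.18%)

Calculate initial and final photon energies:

Initial: E₀ = 33.9 keV → λ₀ = 36.5735 pm
Compton shift: Δλ = 3.2562 pm
Final wavelength: λ' = 39.8297 pm
Final energy: E' = 31.1286 keV

Fractional energy loss:
(E₀ - E')/E₀ = (33.9000 - 31.1286)/33.9000
= 2.7714/33.9000
= 0.0818
= 8.18%

(Intermediate values are shown rounded; full precision is carried through to the final answer.)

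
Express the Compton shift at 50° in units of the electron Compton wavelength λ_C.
0.3572 λ_C

The Compton shift formula is:
Δλ = λ_C(1 - cos θ)

Dividing both sides by λ_C:
Δλ/λ_C = 1 - cos θ

For θ = 50°:
Δλ/λ_C = 1 - cos(50°)
Δλ/λ_C = 1 - 0.6428
Δλ/λ_C = 0.3572

This means the shift is 0.3572 × λ_C = 0.8667 pm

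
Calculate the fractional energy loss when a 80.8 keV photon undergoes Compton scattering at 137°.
0.2149 (or 21.49%)

Calculate initial and final photon energies:

Initial: E₀ = 80.8 keV → λ₀ = 15.3446 pm
Compton shift: Δλ = 4.2008 pm
Final wavelength: λ' = 19.5454 pm
Final energy: E' = 63.4340 keV

Fractional energy loss:
(E₀ - E')/E₀ = (80.8000 - 63.4340)/80.8000
= 17.3660/80.8000
= 0.2149
= 21.49%

(Intermediate values are shown rounded; full precision is carried through to the final answer.)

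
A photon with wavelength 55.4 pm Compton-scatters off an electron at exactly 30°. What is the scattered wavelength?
55.7251 pm

Using the Compton formula: λ' = λ + λ_C(1 − cos θ)

For θ = 30°, cos θ = √3/2 (exact) ≈ 0.8660, so:
1 − cos 30° = 1 − (√3/2) ≈ 0.1340

Δλ = λ_C × 0.1340 = 2.4263 × 0.1340 = 0.3251 pm

λ' = 55.4 + 0.3251 = 55.7251 pm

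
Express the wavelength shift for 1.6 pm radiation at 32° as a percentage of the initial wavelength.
23.0427%

Calculate the Compton shift:
Δλ = λ_C(1 - cos(32°))
Δλ = 2.4263 × (1 - cos(32°))
Δλ = 2.4263 × 0.1520
Δλ = 0.3687 pm

Percentage change:
(Δλ/λ₀) × 100 = (0.3687/1.6) × 100
= 23.0427%

(Intermediate values are shown rounded; full precision is carried through to the final answer.)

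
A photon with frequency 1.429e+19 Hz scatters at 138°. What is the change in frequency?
2.398e+18 Hz (decrease)

Convert frequency to wavelength (c = 299792458 m/s):
λ₀ = c/f₀ = 299792458/1.429e+19 = 2.0979178e-11 m = 20.9792 pm

Calculate Compton shift:
Δλ = λ_C(1 - cos(138°)) = 4.2294 pm

Final wavelength:
λ' = λ₀ + Δλ = 20.9792 + 4.2294 = 25.2086 pm

Final frequency:
f' = c/λ' = 299792458/2.5208588e-11 = 1.1892473e+19 Hz

Frequency shift (decrease):
Δf = f₀ - f' = 1.429e+19 - 1.1892473e+19 = 2.398e+18 Hz

(Intermediate values are shown rounded; full precision is carried through to the final answer.)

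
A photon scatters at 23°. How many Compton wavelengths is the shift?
0.0795 λ_C

The Compton shift formula is:
Δλ = λ_C(1 - cos θ)

Dividing both sides by λ_C:
Δλ/λ_C = 1 - cos θ

For θ = 23°:
Δλ/λ_C = 1 - cos(23°)
Δλ/λ_C = 1 - 0.9205
Δλ/λ_C = 0.0795

This means the shift is 0.0795 × λ_C = 0.1929 pm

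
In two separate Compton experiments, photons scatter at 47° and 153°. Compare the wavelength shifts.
153° produces the larger shift by a factor of 5.947

Calculate both shifts using Δλ = λ_C(1 - cos θ):

For θ₁ = 47°:
Δλ₁ = 2.4263 × (1 - cos(47°))
Δλ₁ = 2.4263 × 0.3180
Δλ₁ = 0.7716 pm

For θ₂ = 153°:
Δλ₂ = 2.4263 × (1 - cos(153°))
Δλ₂ = 2.4263 × 1.8910
Δλ₂ = 4.5882 pm

The 153° angle produces the larger shift.
Ratio: 4.5882/0.7716 = 5.947

(Intermediate values are shown rounded; full precision is carried through to the final answer.)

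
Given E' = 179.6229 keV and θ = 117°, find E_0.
367.3998 keV

Convert final energy to wavelength (hc ≈ 1239.842 keV·pm):
λ' = hc/E' = 1239.842 / 179.6229 = 6.9025 pm

Calculate the Compton shift:
Δλ = λ_C(1 - cos(117°))
Δλ = 2.4263 × (1 - cos(117°))
Δλ = 3.5278 pm

Initial wavelength:
λ = λ' - Δλ = 6.9025 - 3.5278 = 3.3746 pm

Initial energy:
E = hc/λ = 1239.842 / 3.3746 = 367.3998 keV

(Intermediate values are shown rounded; full precision is carried through to the final answer.)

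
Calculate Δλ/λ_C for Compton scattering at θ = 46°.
0.3053 λ_C

The Compton shift formula is:
Δλ = λ_C(1 - cos θ)

Dividing both sides by λ_C:
Δλ/λ_C = 1 - cos θ

For θ = 46°:
Δλ/λ_C = 1 - cos(46°)
Δλ/λ_C = 1 - 0.6947
Δλ/λ_C = 0.3053

This means the shift is 0.3053 × λ_C = 0.7409 pm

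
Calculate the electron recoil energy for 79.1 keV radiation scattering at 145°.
17.3801 keV

By energy conservation: K_e = E_initial - E_final

First find the scattered photon energy:
Initial wavelength: λ = hc/E = 15.6744 pm
Compton shift: Δλ = λ_C(1 - cos(145°)) = 4.4138 pm
Final wavelength: λ' = 15.6744 + 4.4138 = 20.0882 pm
Final photon energy: E' = hc/λ' = 61.7199 keV

Electron kinetic energy:
K_e = E - E' = 79.1000 - 61.7199 = 17.3801 keV

(Intermediate values are shown rounded; full precision is carried through to the final answer.)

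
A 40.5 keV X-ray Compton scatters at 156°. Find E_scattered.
35.1666 keV

First convert energy to wavelength:
λ = hc/E, with hc ≈ 1239.842 keV·pm (i.e. 1239.842 eV·nm)

For E = 40.5 keV = 40500 eV:
λ = 1239.842 keV·pm / 40.5 keV
λ = 30.6134 pm

Calculate the Compton shift:
Δλ = λ_C(1 - cos(156°)) = 2.4263 × 1.9135
Δλ = 4.6429 pm

Final wavelength:
λ' = 30.6134 + 4.6429 = 35.2562 pm

Final energy:
E' = hc/λ' = 1239.842 / 35.2562 = 35.1666 keV

(Intermediate values are shown rounded; full precision is carried through to the final answer.)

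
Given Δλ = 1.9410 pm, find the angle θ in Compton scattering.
78.46°

From the Compton formula Δλ = λ_C(1 - cos θ), we can solve for θ:

cos θ = 1 - Δλ/λ_C

Given:
- Δλ = 1.9410 pm
- λ_C = h/(m_e·c) ≈ 2.42631024 pm

cos θ = 1 - 1.9410/2.42631024
cos θ = 1 - 0.799980
cos θ = 0.200020

θ = arccos(0.200020)
θ = 78.46°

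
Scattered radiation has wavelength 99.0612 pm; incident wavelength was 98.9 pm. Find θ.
21.00°

First find the wavelength shift:
Δλ = λ' - λ = 99.0612 - 98.9 = 0.1612 pm

Using Δλ = λ_C(1 - cos θ), with λ_C = h/(m_e·c) ≈ 2.42631024 pm:
cos θ = 1 - Δλ/λ_C
cos θ = 1 - 0.1612/2.42631024
cos θ = 0.933562

θ = arccos(0.933562)
θ = 21.00°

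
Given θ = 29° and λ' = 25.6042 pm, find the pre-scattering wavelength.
25.3000 pm

From λ' = λ + Δλ, we have λ = λ' - Δλ

First calculate the Compton shift:
Δλ = λ_C(1 - cos θ)
Δλ = 2.4263 × (1 - cos(29°))
Δλ = 2.4263 × 0.1254
Δλ = 0.3042 pm

Initial wavelength:
λ = λ' - Δλ
λ = 25.6042 - 0.3042
λ = 25.3000 pm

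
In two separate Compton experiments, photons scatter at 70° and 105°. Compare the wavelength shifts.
105° produces the larger shift by a factor of 1.913

Calculate both shifts using Δλ = λ_C(1 - cos θ):

For θ₁ = 70°:
Δλ₁ = 2.4263 × (1 - cos(70°))
Δλ₁ = 2.4263 × 0.6580
Δλ₁ = 1.5965 pm

For θ₂ = 105°:
Δλ₂ = 2.4263 × (1 - cos(105°))
Δλ₂ = 2.4263 × 1.2588
Δλ₂ = 3.0543 pm

The 105° angle produces the larger shift.
Ratio: 3.0543/1.5965 = 1.913

(Intermediate values are shown rounded; full precision is carried through to the final answer.)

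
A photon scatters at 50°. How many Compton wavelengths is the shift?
0.3572 λ_C

The Compton shift formula is:
Δλ = λ_C(1 - cos θ)

Dividing both sides by λ_C:
Δλ/λ_C = 1 - cos θ

For θ = 50°:
Δλ/λ_C = 1 - cos(50°)
Δλ/λ_C = 1 - 0.6428
Δλ/λ_C = 0.3572

This means the shift is 0.3572 × λ_C = 0.8667 pm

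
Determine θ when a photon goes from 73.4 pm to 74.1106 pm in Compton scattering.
45.00°

First find the wavelength shift:
Δλ = λ' - λ = 74.1106 - 73.4 = 0.7106 pm

Using Δλ = λ_C(1 - cos θ), with λ_C = h/(m_e·c) ≈ 2.42631024 pm:
cos θ = 1 - Δλ/λ_C
cos θ = 1 - 0.7106/2.42631024
cos θ = 0.707127

θ = arccos(0.707127)
θ = 45.00°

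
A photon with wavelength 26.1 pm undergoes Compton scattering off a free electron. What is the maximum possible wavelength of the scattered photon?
30.9526 pm (at θ = 180°)

The Compton shift is Δλ = λ_C(1 − cos θ).

Since cos θ ranges from −1 to 1, the factor (1 − cos θ) ranges from 0 to 2; the maximum shift occurs at θ = 180° (backscattering):
Δλ_max = 2λ_C = 2 × 2.4263 pm = 4.8526 pm

Maximum scattered wavelength:
λ'_max = λ₀ + Δλ_max = 26.1 + 4.8526 = 30.9526 pm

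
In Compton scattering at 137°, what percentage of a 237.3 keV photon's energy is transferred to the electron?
0.4457 (or 44.57%)

Calculate initial and final photon energies:

Initial: E₀ = 237.3 keV → λ₀ = 5.2248 pm
Compton shift: Δλ = 4.2008 pm
Final wavelength: λ' = 9.4256 pm
Final energy: E' = 131.5400 keV

Fractional energy loss:
(E₀ - E')/E₀ = (237.3000 - 131.5400)/237.3000
= 105.7600/237.3000
= 0.4457
= 44.57%

(Intermediate values are shown rounded; full precision is carried through to the final answer.)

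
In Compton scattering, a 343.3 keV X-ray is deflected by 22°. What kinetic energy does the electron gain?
16.0108 keV

By energy conservation: K_e = E_initial - E_final

First find the scattered photon energy:
Initial wavelength: λ = hc/E = 3.6115 pm
Compton shift: Δλ = λ_C(1 - cos(22°)) = 0.1767 pm
Final wavelength: λ' = 3.6115 + 0.1767 = 3.7882 pm
Final photon energy: E' = hc/λ' = 327.2892 keV

Electron kinetic energy:
K_e = E - E' = 343.3000 - 327.2892 = 16.0108 keV

(Intermediate values are shown rounded; full precision is carried through to the final answer.)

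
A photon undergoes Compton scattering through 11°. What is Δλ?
0.0446 pm

Using the Compton scattering formula:
Δλ = λ_C(1 - cos θ)

where λ_C = h/(m_e·c) ≈ 2.4263 pm is the Compton wavelength of an electron.

For θ = 11°:
cos(11°) = 0.9816
1 - cos(11°) = 0.0184

Δλ = 2.4263 × 0.0184
Δλ = 0.0446 pm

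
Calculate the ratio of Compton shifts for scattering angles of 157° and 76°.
157° produces the larger shift by a factor of 2.533

Calculate both shifts using Δλ = λ_C(1 - cos θ):

For θ₁ = 76°:
Δλ₁ = 2.4263 × (1 - cos(76°))
Δλ₁ = 2.4263 × 0.7581
Δλ₁ = 1.8393 pm

For θ₂ = 157°:
Δλ₂ = 2.4263 × (1 - cos(157°))
Δλ₂ = 2.4263 × 1.9205
Δλ₂ = 4.6597 pm

The 157° angle produces the larger shift.
Ratio: 4.6597/1.8393 = 2.533

(Intermediate values are shown rounded; full precision is carried through to the final answer.)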